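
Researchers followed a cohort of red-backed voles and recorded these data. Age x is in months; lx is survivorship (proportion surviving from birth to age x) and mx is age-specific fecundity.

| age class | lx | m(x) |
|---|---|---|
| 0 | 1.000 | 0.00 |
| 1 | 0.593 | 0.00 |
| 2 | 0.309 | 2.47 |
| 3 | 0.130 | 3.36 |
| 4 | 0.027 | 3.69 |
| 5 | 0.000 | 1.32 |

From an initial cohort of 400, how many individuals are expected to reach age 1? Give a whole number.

237

Expected survivors = N0 · l_1 = 400 × 0.593 = 237.2 → 237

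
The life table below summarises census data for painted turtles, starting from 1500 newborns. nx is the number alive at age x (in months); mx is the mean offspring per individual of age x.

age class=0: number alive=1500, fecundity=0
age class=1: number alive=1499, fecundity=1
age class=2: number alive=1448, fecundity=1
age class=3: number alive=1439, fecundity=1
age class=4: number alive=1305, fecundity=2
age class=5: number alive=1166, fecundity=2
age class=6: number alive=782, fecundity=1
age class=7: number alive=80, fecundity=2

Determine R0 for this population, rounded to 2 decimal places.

lx = nx/n0 = nx/1500: 1, 0.99933…, 0.96533…, 0.95933…, 0.87, 0.77733…, 0.52133…, 0.05333…
lx·mx by age: 0, 0.999333…, 0.965333…, 0.959333…, 1.74, 1.554667…, 0.521333…, 0.106667…
R0 = Σ lx·mx = 6.846667… → 6.85

6.85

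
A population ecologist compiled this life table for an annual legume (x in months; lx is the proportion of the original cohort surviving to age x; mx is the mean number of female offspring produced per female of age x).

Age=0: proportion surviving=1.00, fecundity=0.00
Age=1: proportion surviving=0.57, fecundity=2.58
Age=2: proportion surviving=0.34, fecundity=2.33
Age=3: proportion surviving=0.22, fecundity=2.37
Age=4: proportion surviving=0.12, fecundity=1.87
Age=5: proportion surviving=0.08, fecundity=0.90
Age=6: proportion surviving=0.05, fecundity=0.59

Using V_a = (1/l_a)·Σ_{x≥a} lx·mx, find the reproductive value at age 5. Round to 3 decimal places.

lx·mx for x ≥ 5: 0.072, 0.0295 → sum = 0.1015
V_5 = 0.1015 / l_5 = 0.1015 / 0.08 = 1.26875 → 1.269

1.269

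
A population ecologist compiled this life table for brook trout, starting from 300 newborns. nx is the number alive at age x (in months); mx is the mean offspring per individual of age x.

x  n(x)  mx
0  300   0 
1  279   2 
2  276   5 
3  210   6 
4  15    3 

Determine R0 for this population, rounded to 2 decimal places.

10.81

lx = nx/n0 = nx/300: 1, 0.93, 0.92, 0.7, 0.05
lx·mx by age: 0, 1.86, 4.6, 4.2, 0.15
R0 = Σ lx·mx = 10.81 → 10.81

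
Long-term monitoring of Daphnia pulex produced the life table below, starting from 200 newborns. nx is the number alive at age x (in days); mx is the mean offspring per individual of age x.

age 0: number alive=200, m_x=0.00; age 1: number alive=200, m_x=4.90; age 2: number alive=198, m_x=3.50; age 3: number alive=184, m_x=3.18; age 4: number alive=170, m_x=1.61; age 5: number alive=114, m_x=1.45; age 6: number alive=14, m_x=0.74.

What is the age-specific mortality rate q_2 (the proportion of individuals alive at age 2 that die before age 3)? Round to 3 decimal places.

0.071

lx = nx/n0 = nx/200: 1, 1, 0.99, 0.92, 0.85, 0.57, 0.07
q_2 = (l_2 − l_3) / l_2 = (0.99 − 0.92) / 0.99
     = 0.07 / 0.99 = 0.070707… → 0.071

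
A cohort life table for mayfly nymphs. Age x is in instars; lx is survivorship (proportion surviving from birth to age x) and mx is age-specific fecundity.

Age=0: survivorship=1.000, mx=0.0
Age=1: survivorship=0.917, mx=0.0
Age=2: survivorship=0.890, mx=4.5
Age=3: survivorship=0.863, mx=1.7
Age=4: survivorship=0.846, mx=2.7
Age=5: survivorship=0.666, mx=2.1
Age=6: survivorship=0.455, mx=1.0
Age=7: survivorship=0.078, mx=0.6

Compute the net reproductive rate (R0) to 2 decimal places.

9.66

lx·mx by age: 0, 0, 4.005, 1.4671, 2.2842, 1.3986, 0.455, 0.0468
R0 = Σ lx·mx = 9.6567 → 9.66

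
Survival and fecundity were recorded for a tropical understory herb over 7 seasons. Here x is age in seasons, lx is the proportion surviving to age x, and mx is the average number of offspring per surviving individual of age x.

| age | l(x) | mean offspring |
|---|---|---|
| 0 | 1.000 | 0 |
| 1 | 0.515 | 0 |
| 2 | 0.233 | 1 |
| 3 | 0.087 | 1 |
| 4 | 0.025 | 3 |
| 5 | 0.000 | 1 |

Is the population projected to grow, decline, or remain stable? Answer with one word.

declining

R0 = Σ lx·mx = 0 + 0 + 0.233 + 0.087 + 0.075 + 0 = 0.395
R0 < 1, so the population is declining.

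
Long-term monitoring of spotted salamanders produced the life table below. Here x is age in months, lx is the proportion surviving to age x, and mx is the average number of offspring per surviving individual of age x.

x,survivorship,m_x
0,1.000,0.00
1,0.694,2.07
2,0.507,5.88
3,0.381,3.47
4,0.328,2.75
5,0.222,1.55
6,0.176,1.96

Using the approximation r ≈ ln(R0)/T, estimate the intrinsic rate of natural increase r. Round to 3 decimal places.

R0 = Σ lx·mx = 0 + 1.43658 + 2.98116 + 1.32207 + 0.902 + 0.3441 + 0.34496 = 7.33087
Σ x·lx·mx = 18.76337; T = 18.76337/7.33087 = 2.5595…
r ≈ ln(R0)/T = ln(7.33087)/2.5595… = 0.77831… → 0.778

0.778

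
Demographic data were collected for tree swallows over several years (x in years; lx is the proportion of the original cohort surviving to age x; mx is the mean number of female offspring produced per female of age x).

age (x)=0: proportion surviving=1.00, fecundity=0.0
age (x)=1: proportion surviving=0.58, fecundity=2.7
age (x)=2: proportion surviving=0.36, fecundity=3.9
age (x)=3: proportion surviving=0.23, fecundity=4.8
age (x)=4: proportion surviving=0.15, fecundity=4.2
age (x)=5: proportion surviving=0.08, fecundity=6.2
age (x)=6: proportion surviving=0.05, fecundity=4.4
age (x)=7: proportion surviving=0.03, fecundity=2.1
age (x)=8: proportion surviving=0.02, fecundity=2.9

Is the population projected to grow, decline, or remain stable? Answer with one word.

growing

R0 = Σ lx·mx = 0 + 1.566 + 1.404 + 1.104 + 0.63 + 0.496 + 0.22 + 0.063 + 0.058 = 5.541
R0 > 1, so the population is growing.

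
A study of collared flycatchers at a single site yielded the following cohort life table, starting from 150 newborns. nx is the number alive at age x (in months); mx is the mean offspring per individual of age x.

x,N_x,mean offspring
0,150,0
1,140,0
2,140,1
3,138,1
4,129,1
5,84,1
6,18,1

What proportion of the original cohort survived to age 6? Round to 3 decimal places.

0.120

l_6 = n_6/n_0 = 18/150 = 0.12 → 0.120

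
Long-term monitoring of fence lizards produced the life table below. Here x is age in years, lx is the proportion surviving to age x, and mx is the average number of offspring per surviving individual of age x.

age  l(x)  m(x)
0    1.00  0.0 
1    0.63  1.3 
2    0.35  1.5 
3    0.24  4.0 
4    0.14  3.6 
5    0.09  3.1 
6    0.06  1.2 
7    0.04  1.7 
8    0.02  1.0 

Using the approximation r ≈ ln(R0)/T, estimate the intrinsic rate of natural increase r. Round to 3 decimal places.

R0 = Σ lx·mx = 0 + 0.819 + 0.525 + 0.96 + 0.504 + 0.279 + 0.072 + 0.068 + 0.02 = 3.247
Σ x·lx·mx = 9.228; T = 9.228/3.247 = 2.84201…
r ≈ ln(R0)/T = ln(3.247)/2.84201… = 0.4144… → 0.414

0.414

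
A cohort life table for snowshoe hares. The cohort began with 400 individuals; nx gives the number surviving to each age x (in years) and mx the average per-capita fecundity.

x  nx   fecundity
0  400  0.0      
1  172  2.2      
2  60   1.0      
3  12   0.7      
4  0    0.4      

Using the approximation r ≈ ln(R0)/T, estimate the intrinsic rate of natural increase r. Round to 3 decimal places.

0.094

lx = nx/n0 = nx/400: 1, 0.43, 0.15, 0.03, 0
R0 = Σ lx·mx = 0 + 0.946 + 0.15 + 0.021 + 0 = 1.117
Σ x·lx·mx = 1.309; T = 1.309/1.117 = 1.17189…
r ≈ ln(R0)/T = ln(1.117)/1.17189… = 0.09442… → 0.094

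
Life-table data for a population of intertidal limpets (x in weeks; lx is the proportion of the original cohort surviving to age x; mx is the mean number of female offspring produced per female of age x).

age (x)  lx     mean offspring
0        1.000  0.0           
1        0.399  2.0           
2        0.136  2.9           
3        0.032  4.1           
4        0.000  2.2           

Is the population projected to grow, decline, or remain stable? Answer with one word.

growing

R0 = Σ lx·mx = 0 + 0.798 + 0.3944 + 0.1312 + 0 = 1.3236
R0 > 1, so the population is growing.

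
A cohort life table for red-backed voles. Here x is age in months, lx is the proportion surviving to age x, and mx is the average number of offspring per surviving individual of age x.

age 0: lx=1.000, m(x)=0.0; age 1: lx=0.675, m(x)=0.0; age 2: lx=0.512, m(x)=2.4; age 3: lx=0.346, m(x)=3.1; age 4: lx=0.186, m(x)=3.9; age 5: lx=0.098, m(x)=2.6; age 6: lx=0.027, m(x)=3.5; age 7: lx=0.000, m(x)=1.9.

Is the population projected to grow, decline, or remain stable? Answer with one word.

growing

R0 = Σ lx·mx = 0 + 0 + 1.2288 + 1.0726 + 0.7254 + 0.2548 + 0.0945 + 0 = 3.3761
R0 > 1, so the population is growing.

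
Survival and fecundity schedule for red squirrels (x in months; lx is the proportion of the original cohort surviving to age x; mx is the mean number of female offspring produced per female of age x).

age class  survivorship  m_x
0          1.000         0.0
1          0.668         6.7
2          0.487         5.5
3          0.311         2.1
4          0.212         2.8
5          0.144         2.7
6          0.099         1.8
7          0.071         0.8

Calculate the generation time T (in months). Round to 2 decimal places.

lx·mx: 0, 4.4756, 2.6785, 0.6531, 0.5936, 0.3888, 0.1782, 0.0568 → R0 = 9.0246
x·lx·mx: 0, 4.4756, 5.357, 1.9593, 2.3744, 1.944, 1.0692, 0.3976 → Σ = 17.5771
T = 17.5771 / 9.0246 = 1.947687… → 1.95

1.95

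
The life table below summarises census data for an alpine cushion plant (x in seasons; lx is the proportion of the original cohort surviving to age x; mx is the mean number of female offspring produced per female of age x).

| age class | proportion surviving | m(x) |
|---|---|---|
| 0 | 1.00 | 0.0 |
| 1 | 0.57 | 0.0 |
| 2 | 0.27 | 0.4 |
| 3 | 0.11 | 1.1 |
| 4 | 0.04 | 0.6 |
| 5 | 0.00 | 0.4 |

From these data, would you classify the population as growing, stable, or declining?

declining

R0 = Σ lx·mx = 0 + 0 + 0.108 + 0.121 + 0.024 + 0 = 0.253
R0 < 1, so the population is declining.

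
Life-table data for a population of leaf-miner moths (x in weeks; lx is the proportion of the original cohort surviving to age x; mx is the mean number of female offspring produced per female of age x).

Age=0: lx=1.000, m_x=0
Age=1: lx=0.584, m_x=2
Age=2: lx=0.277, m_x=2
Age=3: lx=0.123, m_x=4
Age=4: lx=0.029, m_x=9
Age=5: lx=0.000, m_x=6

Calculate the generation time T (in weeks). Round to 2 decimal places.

1.94

lx·mx: 0, 1.168, 0.554, 0.492, 0.261, 0 → R0 = 2.475
x·lx·mx: 0, 1.168, 1.108, 1.476, 1.044, 0 → Σ = 4.796
T = 4.796 / 2.475 = 1.937778… → 1.94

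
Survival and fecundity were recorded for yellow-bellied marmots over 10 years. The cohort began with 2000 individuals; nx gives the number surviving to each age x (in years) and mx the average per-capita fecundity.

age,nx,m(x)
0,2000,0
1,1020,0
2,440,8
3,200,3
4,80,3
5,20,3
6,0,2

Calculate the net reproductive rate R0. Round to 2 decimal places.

2.21

lx = nx/n0 = nx/2000: 1, 0.51, 0.22, 0.1, 0.04, 0.01, 0
lx·mx by age: 0, 0, 1.76, 0.3, 0.12, 0.03, 0
R0 = Σ lx·mx = 2.21 → 2.21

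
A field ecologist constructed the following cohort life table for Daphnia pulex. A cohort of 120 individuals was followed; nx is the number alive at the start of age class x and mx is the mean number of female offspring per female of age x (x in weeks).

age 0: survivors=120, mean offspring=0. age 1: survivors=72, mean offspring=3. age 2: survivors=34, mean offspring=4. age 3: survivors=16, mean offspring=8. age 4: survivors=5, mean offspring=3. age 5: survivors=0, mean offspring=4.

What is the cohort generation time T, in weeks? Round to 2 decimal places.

1.88

lx = nx/n0 = nx/120: 1, 0.6, 0.28333…, 0.13333…, 0.04167…, 0
lx·mx: 0, 1.8, 1.133333…, 1.066667…, 0.125…, 0 → R0 = 4.125…
x·lx·mx: 0, 1.8, 2.266667…, 3.2…, 0.5…, 0 → Σ = 7.766667…
T = 7.766667… / 4.125… = 1.882828… → 1.88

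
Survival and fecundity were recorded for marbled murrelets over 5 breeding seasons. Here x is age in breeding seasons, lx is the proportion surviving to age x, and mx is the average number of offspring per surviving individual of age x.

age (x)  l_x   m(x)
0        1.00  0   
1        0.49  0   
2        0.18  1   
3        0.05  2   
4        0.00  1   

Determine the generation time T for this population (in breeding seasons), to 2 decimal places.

lx·mx: 0, 0, 0.18, 0.1, 0 → R0 = 0.28
x·lx·mx: 0, 0, 0.36, 0.3, 0 → Σ = 0.66
T = 0.66 / 0.28 = 2.357143… → 2.36

2.36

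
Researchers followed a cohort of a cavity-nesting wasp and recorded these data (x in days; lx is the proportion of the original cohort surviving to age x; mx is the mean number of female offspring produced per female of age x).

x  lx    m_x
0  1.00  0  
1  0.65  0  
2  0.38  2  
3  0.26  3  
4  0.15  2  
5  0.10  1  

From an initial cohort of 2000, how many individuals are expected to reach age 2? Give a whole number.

Expected survivors = N0 · l_2 = 2000 × 0.38 = 760 → 760

760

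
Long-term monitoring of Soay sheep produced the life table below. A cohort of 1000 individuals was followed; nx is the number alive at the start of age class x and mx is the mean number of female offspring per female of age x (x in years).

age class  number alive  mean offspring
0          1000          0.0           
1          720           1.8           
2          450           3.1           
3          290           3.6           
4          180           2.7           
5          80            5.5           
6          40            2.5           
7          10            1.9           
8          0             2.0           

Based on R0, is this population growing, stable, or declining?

lx = nx/n0 = nx/1000: 1, 0.72, 0.45, 0.29, 0.18, 0.08, 0.04, 0.01, 0
R0 = Σ lx·mx = 0 + 1.296 + 1.395 + 1.044 + 0.486 + 0.44 + 0.1 + 0.019 + 0 = 4.78
R0 > 1, so the population is growing.

growing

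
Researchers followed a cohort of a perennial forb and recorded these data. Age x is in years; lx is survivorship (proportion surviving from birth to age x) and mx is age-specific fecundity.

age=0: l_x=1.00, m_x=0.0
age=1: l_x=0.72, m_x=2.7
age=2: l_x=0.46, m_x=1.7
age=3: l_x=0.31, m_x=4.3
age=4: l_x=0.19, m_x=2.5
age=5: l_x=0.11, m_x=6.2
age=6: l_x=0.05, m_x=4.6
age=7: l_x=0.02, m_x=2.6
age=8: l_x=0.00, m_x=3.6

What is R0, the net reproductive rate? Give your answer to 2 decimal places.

5.50

lx·mx by age: 0, 1.944, 0.782, 1.333, 0.475, 0.682, 0.23, 0.052, 0
R0 = Σ lx·mx = 5.498 → 5.50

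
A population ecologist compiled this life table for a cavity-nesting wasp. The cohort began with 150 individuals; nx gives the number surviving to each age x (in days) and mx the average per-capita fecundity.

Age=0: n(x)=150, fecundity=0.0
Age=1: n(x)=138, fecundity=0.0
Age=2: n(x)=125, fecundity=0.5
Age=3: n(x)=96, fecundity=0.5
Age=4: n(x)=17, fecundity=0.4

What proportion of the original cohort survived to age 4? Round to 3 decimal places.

l_4 = n_4/n_0 = 17/150 = 0.113333… → 0.113

0.113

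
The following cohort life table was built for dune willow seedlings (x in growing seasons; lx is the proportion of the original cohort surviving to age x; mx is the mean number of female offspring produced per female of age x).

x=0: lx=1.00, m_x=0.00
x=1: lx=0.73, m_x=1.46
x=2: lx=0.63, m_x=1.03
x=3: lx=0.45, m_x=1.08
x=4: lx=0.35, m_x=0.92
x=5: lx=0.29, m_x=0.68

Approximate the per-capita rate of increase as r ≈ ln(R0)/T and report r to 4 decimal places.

0.4465

R0 = Σ lx·mx = 0 + 1.0658 + 0.6489 + 0.486 + 0.322 + 0.1972 = 2.7199
Σ x·lx·mx = 6.0956; T = 6.0956/2.7199 = 2.24111…
r ≈ ln(R0)/T = ln(2.7199)/2.24111… = 0.446473… → 0.4465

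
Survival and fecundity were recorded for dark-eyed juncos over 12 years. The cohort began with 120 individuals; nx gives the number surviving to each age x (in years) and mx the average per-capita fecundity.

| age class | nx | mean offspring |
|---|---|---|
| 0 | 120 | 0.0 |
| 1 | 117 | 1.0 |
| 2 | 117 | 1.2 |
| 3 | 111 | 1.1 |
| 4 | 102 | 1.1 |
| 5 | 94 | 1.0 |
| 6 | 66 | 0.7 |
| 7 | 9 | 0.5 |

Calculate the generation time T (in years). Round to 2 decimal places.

3.13

lx = nx/n0 = nx/120: 1, 0.975, 0.975, 0.925, 0.85, 0.78333…, 0.55, 0.075
lx·mx: 0, 0.975, 1.17, 1.0175, 0.935, 0.783333…, 0.385, 0.0375 → R0 = 5.303333…
x·lx·mx: 0, 0.975, 2.34, 3.0525, 3.74, 3.916667…, 2.31, 0.2625 → Σ = 16.596667…
T = 16.596667… / 5.303333… = 3.129478… → 3.13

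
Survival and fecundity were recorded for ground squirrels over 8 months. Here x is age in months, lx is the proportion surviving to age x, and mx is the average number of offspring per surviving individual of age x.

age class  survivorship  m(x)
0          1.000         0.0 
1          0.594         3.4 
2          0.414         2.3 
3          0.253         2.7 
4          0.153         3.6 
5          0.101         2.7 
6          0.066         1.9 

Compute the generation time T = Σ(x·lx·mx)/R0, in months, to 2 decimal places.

lx·mx: 0, 2.0196, 0.9522, 0.6831, 0.5508, 0.2727, 0.1254 → R0 = 4.6038
x·lx·mx: 0, 2.0196, 1.9044, 2.0493, 2.2032, 1.3635, 0.7524 → Σ = 10.2924
T = 10.2924 / 4.6038 = 2.235631… → 2.24

2.24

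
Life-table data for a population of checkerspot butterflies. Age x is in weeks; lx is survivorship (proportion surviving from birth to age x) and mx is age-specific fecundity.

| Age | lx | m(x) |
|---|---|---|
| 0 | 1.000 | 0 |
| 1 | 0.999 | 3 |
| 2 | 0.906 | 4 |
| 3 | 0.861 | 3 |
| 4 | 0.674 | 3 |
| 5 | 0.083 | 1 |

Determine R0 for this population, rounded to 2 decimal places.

lx·mx by age: 0, 2.997, 3.624, 2.583, 2.022, 0.083
R0 = Σ lx·mx = 11.309 → 11.31

11.31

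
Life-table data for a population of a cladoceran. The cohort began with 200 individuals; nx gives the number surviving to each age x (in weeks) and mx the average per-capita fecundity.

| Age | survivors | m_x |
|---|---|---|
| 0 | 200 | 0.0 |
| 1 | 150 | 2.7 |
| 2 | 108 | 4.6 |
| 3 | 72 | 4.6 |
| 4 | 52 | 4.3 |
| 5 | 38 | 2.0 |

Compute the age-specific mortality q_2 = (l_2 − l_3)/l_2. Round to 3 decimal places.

lx = nx/n0 = nx/200: 1, 0.75, 0.54, 0.36, 0.26, 0.19
q_2 = (l_2 − l_3) / l_2 = (0.54 − 0.36) / 0.54
     = 0.18 / 0.54 = 0.333333… → 0.333

0.333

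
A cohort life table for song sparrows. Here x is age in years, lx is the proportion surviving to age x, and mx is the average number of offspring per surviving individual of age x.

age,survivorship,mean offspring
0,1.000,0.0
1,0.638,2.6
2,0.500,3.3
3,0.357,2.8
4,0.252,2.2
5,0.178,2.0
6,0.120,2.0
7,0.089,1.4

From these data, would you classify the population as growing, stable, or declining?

growing

R0 = Σ lx·mx = 0 + 1.6588 + 1.65 + 0.9996 + 0.5544 + 0.356 + 0.24 + 0.1246 = 5.5834
R0 > 1, so the population is growing.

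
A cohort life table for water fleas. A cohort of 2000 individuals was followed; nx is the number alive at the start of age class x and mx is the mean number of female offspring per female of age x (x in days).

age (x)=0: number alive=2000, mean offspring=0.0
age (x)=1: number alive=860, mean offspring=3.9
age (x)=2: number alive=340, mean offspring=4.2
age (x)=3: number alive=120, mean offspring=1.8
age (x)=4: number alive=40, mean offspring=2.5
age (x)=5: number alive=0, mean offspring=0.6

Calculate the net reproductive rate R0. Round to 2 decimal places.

2.55

lx = nx/n0 = nx/2000: 1, 0.43, 0.17, 0.06, 0.02, 0
lx·mx by age: 0, 1.677, 0.714, 0.108, 0.05, 0
R0 = Σ lx·mx = 2.549 → 2.55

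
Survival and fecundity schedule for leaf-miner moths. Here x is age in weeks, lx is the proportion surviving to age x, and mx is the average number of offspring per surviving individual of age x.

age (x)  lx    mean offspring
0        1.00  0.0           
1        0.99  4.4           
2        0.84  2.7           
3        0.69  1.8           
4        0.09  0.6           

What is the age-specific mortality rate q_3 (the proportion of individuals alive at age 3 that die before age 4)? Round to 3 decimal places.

0.870

q_3 = (l_3 − l_4) / l_3 = (0.69 − 0.09) / 0.69
     = 0.6 / 0.69 = 0.869565… → 0.870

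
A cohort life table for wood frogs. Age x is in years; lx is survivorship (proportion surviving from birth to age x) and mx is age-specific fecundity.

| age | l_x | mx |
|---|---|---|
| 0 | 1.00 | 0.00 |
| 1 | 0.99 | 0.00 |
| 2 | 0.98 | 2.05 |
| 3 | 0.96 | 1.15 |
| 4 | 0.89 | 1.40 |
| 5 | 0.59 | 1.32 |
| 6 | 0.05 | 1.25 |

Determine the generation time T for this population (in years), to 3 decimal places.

lx·mx: 0, 0, 2.009, 1.104, 1.246, 0.7788, 0.0625 → R0 = 5.2003
x·lx·mx: 0, 0, 4.018, 3.312, 4.984, 3.894, 0.375 → Σ = 16.583
T = 16.583 / 5.2003 = 3.188854… → 3.189

3.189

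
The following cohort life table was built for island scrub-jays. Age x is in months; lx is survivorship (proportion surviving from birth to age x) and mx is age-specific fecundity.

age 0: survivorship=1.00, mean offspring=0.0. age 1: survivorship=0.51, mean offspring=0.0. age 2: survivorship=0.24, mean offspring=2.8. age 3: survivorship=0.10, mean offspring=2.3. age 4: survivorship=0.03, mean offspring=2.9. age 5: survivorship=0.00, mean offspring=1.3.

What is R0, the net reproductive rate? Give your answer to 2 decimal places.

lx·mx by age: 0, 0, 0.672, 0.23, 0.087, 0
R0 = Σ lx·mx = 0.989 → 0.99

0.99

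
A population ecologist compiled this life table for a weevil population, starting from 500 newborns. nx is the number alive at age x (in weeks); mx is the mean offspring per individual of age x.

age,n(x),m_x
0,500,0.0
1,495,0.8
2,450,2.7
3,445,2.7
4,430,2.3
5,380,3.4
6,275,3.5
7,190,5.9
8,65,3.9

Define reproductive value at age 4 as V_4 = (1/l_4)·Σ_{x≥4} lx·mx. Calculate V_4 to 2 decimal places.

10.74

lx = nx/n0 = nx/500: 1, 0.99, 0.9, 0.89, 0.86, 0.76, 0.55, 0.38, 0.13
lx·mx for x ≥ 4: 1.978, 2.584, 1.925, 2.242, 0.507 → sum = 9.236
V_4 = 9.236 / l_4 = 9.236 / 0.86 = 10.739535… → 10.74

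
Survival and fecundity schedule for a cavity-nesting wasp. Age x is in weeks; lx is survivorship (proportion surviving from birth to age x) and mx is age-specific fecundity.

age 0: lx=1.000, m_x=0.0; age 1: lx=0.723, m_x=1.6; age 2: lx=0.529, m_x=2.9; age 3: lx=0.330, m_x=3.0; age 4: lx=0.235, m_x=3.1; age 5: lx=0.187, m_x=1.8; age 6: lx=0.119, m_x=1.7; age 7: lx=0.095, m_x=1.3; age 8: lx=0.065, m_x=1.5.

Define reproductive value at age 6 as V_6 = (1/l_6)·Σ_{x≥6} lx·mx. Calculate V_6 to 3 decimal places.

3.557

lx·mx for x ≥ 6: 0.2023, 0.1235, 0.0975 → sum = 0.4233
V_6 = 0.4233 / l_6 = 0.4233 / 0.119 = 3.557143… → 3.557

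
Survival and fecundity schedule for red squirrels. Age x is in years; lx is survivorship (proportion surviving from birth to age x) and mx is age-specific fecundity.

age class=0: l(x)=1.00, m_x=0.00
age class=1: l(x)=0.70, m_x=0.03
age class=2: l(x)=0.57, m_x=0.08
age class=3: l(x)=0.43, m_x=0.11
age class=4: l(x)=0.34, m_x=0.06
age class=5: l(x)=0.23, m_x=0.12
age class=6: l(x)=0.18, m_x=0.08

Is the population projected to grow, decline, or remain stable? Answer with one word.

declining

R0 = Σ lx·mx = 0 + 0.021 + 0.0456 + 0.0473 + 0.0204 + 0.0276 + 0.0144 = 0.1763
R0 < 1, so the population is declining.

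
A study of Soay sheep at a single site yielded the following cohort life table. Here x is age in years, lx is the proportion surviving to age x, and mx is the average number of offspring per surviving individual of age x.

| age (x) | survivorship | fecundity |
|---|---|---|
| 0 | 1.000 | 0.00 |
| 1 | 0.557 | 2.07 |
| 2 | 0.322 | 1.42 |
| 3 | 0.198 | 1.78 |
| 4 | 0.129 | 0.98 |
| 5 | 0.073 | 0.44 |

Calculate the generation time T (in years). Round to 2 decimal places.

lx·mx: 0, 1.15299, 0.45724, 0.35244, 0.12642, 0.03212 → R0 = 2.12121
x·lx·mx: 0, 1.15299, 0.91448, 1.05732, 0.50568, 0.1606 → Σ = 3.79107
T = 3.79107 / 2.12121 = 1.787221… → 1.79

1.79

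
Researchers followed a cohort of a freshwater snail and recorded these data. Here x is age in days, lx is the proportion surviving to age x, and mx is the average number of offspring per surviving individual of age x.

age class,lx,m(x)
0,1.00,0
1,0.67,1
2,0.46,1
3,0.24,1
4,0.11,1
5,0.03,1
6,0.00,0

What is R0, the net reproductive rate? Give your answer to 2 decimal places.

lx·mx by age: 0, 0.67, 0.46, 0.24, 0.11, 0.03, 0
R0 = Σ lx·mx = 1.51 → 1.51

1.51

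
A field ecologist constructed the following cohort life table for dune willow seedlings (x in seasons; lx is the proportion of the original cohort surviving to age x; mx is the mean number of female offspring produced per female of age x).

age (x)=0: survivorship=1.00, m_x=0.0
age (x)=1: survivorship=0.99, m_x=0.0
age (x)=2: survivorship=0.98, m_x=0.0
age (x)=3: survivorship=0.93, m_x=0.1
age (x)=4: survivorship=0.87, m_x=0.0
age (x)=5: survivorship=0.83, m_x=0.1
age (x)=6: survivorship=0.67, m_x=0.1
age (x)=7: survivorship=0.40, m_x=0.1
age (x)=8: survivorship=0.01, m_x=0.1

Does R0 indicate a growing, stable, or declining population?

R0 = Σ lx·mx = 0 + 0 + 0 + 0.093 + 0 + 0.083 + 0.067 + 0.04 + 0.001 = 0.284
R0 < 1, so the population is declining.

declining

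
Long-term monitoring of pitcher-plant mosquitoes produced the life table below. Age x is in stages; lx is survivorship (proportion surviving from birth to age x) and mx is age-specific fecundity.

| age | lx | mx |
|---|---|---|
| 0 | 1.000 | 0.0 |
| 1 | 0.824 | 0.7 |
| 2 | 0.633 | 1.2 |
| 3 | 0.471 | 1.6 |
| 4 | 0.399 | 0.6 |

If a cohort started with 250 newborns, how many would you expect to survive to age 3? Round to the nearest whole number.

118

Expected survivors = N0 · l_3 = 250 × 0.471 = 117.75 → 118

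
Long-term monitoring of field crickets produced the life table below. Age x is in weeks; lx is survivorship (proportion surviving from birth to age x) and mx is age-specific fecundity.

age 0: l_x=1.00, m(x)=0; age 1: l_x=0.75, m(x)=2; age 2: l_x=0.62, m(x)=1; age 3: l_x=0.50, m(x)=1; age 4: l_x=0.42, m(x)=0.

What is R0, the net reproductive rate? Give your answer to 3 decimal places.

2.620

lx·mx by age: 0, 1.5, 0.62, 0.5, 0
R0 = Σ lx·mx = 2.62 → 2.620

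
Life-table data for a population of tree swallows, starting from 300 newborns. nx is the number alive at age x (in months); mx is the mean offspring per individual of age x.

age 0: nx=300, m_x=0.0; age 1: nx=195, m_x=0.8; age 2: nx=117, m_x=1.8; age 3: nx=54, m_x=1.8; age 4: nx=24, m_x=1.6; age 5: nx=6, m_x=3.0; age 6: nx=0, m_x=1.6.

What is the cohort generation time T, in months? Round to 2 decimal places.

lx = nx/n0 = nx/300: 1, 0.65, 0.39, 0.18, 0.08, 0.02, 0
lx·mx: 0, 0.52, 0.702, 0.324, 0.128, 0.06, 0 → R0 = 1.734
x·lx·mx: 0, 0.52, 1.404, 0.972, 0.512, 0.3, 0 → Σ = 3.708
T = 3.708 / 1.734 = 2.138408… → 2.14

2.14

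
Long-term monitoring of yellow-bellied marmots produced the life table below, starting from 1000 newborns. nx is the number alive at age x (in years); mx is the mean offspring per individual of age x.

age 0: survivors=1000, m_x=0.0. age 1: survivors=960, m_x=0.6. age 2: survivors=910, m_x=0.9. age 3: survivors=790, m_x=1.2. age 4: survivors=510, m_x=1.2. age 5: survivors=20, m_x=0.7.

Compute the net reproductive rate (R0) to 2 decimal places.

lx = nx/n0 = nx/1000: 1, 0.96, 0.91, 0.79, 0.51, 0.02
lx·mx by age: 0, 0.576, 0.819, 0.948, 0.612, 0.014
R0 = Σ lx·mx = 2.969 → 2.97

2.97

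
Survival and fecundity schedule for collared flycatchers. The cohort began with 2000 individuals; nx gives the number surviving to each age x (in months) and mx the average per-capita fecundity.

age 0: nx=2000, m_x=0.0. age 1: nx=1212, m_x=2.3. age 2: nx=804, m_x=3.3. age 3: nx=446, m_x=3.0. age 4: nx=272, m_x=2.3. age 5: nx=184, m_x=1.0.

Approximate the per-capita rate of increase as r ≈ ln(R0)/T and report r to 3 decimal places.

lx = nx/n0 = nx/2000: 1, 0.606, 0.402, 0.223, 0.136, 0.092
R0 = Σ lx·mx = 0 + 1.3938 + 1.3266 + 0.669 + 0.3128 + 0.092 = 3.7942
Σ x·lx·mx = 7.7652; T = 7.7652/3.7942 = 2.0466…
r ≈ ln(R0)/T = ln(3.7942)/2.0466… = 0.65156… → 0.652

0.652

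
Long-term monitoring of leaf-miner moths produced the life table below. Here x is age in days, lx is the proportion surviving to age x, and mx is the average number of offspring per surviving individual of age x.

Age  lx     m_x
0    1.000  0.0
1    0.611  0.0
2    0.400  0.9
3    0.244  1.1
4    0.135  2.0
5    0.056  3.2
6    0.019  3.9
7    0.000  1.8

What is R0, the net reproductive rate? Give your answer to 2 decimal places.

1.15

lx·mx by age: 0, 0, 0.36, 0.2684, 0.27, 0.1792, 0.0741, 0
R0 = Σ lx·mx = 1.1517 → 1.15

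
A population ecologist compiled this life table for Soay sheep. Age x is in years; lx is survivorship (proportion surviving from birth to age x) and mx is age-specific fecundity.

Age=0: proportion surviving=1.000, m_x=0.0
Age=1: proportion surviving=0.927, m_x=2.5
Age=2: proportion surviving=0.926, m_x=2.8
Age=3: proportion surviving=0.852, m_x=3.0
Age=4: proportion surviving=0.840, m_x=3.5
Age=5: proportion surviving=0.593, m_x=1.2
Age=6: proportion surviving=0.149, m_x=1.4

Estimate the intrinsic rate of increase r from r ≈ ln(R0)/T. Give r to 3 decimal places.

0.866

R0 = Σ lx·mx = 0 + 2.3175 + 2.5928 + 2.556 + 2.94 + 0.7116 + 0.2086 = 11.3265
Σ x·lx·mx = 31.7407; T = 31.7407/11.3265 = 2.80234…
r ≈ ln(R0)/T = ln(11.3265)/2.80234… = 0.86611… → 0.866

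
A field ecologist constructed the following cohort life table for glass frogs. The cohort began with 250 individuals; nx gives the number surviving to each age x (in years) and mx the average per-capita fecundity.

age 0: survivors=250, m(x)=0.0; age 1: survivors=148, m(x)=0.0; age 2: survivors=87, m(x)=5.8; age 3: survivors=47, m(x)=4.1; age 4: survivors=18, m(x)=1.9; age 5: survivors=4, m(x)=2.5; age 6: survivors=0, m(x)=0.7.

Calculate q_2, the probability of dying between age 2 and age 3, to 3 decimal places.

0.460

lx = nx/n0 = nx/250: 1, 0.592, 0.348, 0.188, 0.072, 0.016, 0
q_2 = (l_2 − l_3) / l_2 = (0.348 − 0.188) / 0.348
     = 0.16 / 0.348 = 0.45977… → 0.460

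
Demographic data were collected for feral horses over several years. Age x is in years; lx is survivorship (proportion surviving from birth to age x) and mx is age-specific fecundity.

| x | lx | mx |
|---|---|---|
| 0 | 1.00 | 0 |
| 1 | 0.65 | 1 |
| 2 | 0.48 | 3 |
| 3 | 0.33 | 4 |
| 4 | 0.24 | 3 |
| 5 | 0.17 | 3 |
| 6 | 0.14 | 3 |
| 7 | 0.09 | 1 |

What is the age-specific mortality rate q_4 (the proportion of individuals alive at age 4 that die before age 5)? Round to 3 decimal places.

q_4 = (l_4 − l_5) / l_4 = (0.24 − 0.17) / 0.24
     = 0.07 / 0.24 = 0.291667… → 0.292

0.292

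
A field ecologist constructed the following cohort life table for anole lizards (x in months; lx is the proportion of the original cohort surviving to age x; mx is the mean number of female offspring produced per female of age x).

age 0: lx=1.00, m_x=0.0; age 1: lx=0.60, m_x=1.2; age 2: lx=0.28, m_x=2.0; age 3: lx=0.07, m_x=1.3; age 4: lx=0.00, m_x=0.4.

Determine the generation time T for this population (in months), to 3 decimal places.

1.541

lx·mx: 0, 0.72, 0.56, 0.091, 0 → R0 = 1.371
x·lx·mx: 0, 0.72, 1.12, 0.273, 0 → Σ = 2.113
T = 2.113 / 1.371 = 1.541211… → 1.541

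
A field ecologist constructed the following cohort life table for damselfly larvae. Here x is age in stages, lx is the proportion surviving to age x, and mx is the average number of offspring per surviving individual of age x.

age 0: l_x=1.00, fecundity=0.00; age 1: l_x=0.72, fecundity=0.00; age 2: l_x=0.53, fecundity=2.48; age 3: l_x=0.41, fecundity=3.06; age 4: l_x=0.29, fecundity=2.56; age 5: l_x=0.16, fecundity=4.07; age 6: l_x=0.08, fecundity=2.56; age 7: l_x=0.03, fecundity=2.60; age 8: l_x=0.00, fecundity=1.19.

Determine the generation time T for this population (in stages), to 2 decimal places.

3.39

lx·mx: 0, 0, 1.3144, 1.2546, 0.7424, 0.6512, 0.2048, 0.078, 0 → R0 = 4.2454
x·lx·mx: 0, 0, 2.6288, 3.7638, 2.9696, 3.256, 1.2288, 0.546, 0 → Σ = 14.393
T = 14.393 / 4.2454 = 3.390258… → 3.39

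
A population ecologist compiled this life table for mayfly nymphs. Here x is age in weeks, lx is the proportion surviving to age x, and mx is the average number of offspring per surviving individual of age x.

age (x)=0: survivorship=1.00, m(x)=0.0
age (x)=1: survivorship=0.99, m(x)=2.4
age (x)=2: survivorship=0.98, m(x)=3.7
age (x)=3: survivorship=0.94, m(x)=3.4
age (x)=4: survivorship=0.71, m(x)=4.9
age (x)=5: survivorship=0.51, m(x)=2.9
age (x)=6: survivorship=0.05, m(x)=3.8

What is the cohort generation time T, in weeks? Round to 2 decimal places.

lx·mx: 0, 2.376, 3.626, 3.196, 3.479, 1.479, 0.19 → R0 = 14.346
x·lx·mx: 0, 2.376, 7.252, 9.588, 13.916, 7.395, 1.14 → Σ = 41.667
T = 41.667 / 14.346 = 2.904433… → 2.90

2.90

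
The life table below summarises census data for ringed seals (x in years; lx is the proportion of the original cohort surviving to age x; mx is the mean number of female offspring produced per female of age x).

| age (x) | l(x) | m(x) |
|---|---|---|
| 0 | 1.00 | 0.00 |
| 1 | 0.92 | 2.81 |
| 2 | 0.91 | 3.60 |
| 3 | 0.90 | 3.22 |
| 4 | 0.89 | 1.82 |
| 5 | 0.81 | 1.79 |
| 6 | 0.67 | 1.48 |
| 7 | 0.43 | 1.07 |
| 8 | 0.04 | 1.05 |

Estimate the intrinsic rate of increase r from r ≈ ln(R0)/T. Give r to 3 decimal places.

R0 = Σ lx·mx = 0 + 2.5852 + 3.276 + 2.898 + 1.6198 + 1.4499 + 0.9916 + 0.4601 + 0.042 = 13.3226
Σ x·lx·mx = 41.0662; T = 41.0662/13.3226 = 3.08245…
r ≈ ln(R0)/T = ln(13.3226)/3.08245… = 0.84007… → 0.840

0.840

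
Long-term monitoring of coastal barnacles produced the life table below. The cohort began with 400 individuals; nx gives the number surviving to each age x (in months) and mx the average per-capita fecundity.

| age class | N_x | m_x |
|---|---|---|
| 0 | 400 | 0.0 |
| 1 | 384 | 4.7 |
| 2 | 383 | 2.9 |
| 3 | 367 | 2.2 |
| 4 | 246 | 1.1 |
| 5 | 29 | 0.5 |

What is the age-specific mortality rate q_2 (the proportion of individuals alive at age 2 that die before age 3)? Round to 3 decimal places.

lx = nx/n0 = nx/400: 1, 0.96, 0.9575, 0.9175, 0.615, 0.0725
q_2 = (l_2 − l_3) / l_2 = (0.9575 − 0.9175) / 0.9575
     = 0.04 / 0.9575 = 0.041775… → 0.042

0.042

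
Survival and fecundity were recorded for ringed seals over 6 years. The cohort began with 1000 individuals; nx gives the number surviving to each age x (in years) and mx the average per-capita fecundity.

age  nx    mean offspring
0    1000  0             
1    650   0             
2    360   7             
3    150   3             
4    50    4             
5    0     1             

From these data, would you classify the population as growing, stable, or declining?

growing

lx = nx/n0 = nx/1000: 1, 0.65, 0.36, 0.15, 0.05, 0
R0 = Σ lx·mx = 0 + 0 + 2.52 + 0.45 + 0.2 + 0 = 3.17
R0 > 1, so the population is growing.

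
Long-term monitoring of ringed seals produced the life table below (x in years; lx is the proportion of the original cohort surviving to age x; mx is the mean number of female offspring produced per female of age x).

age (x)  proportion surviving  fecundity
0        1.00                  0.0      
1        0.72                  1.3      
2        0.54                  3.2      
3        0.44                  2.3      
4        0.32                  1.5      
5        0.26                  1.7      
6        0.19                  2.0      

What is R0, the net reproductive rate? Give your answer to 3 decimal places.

lx·mx by age: 0, 0.936, 1.728, 1.012, 0.48, 0.442, 0.38
R0 = Σ lx·mx = 4.978 → 4.978

4.978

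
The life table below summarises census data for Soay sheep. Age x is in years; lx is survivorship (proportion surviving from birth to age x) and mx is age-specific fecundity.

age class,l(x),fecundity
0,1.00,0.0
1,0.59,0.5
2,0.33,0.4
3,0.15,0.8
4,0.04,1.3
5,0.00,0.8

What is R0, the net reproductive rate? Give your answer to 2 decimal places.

lx·mx by age: 0, 0.295, 0.132, 0.12, 0.052, 0
R0 = Σ lx·mx = 0.599 → 0.60

0.60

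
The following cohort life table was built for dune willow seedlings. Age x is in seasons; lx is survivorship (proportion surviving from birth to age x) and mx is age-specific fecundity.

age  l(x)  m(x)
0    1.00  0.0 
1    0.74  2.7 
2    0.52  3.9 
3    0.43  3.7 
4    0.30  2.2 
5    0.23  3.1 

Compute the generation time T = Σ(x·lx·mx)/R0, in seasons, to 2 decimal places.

lx·mx: 0, 1.998, 2.028, 1.591, 0.66, 0.713 → R0 = 6.99
x·lx·mx: 0, 1.998, 4.056, 4.773, 2.64, 3.565 → Σ = 17.032
T = 17.032 / 6.99 = 2.436624… → 2.44

2.44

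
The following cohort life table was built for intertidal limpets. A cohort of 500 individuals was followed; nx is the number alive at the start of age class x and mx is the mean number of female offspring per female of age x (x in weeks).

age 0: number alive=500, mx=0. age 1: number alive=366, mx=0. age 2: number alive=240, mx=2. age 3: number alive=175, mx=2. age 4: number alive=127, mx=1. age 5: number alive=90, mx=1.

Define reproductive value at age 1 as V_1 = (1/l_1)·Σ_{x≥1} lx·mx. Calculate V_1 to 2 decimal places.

lx = nx/n0 = nx/500: 1, 0.732, 0.48, 0.35, 0.254, 0.18
lx·mx for x ≥ 1: 0, 0.96, 0.7, 0.254, 0.18 → sum = 2.094
V_1 = 2.094 / l_1 = 2.094 / 0.732 = 2.860656… → 2.86

2.86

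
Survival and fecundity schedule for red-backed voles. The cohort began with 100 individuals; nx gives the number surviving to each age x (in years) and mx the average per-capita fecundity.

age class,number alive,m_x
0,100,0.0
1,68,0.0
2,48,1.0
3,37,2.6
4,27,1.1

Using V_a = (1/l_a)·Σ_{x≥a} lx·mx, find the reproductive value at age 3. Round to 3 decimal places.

3.403

lx = nx/n0 = nx/100: 1, 0.68, 0.48, 0.37, 0.27
lx·mx for x ≥ 3: 0.962, 0.297 → sum = 1.259
V_3 = 1.259 / l_3 = 1.259 / 0.37 = 3.402703… → 3.403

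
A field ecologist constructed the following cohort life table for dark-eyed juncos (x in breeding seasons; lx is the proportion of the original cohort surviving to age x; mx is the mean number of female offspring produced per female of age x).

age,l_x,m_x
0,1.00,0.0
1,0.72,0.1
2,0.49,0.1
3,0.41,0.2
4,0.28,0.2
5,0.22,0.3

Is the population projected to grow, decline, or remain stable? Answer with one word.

R0 = Σ lx·mx = 0 + 0.072 + 0.049 + 0.082 + 0.056 + 0.066 = 0.325
R0 < 1, so the population is declining.

declining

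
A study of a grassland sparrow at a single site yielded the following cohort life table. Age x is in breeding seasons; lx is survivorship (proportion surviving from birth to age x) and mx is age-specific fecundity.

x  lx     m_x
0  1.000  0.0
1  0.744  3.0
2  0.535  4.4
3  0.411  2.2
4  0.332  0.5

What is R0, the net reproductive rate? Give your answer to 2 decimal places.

5.66

lx·mx by age: 0, 2.232, 2.354, 0.9042, 0.166
R0 = Σ lx·mx = 5.6562 → 5.66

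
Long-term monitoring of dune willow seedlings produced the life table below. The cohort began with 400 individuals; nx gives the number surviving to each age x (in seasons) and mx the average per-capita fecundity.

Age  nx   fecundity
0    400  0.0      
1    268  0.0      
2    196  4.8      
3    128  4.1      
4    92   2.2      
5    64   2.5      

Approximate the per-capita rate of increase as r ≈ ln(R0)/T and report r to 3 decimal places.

lx = nx/n0 = nx/400: 1, 0.67, 0.49, 0.32, 0.23, 0.16
R0 = Σ lx·mx = 0 + 0 + 2.352 + 1.312 + 0.506 + 0.4 = 4.57
Σ x·lx·mx = 12.664; T = 12.664/4.57 = 2.77112…
r ≈ ln(R0)/T = ln(4.57)/2.77112… = 0.54834… → 0.548

0.548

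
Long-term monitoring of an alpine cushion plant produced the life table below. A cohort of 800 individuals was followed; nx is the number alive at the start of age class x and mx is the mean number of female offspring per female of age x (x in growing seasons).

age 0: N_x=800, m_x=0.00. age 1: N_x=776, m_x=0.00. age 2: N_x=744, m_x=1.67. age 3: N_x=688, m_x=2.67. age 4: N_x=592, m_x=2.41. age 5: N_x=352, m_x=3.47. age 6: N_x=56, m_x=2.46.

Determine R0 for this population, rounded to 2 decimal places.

7.33

lx = nx/n0 = nx/800: 1, 0.97, 0.93, 0.86, 0.74, 0.44, 0.07
lx·mx by age: 0, 0, 1.5531, 2.2962, 1.7834, 1.5268, 0.1722
R0 = Σ lx·mx = 7.3317 → 7.33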